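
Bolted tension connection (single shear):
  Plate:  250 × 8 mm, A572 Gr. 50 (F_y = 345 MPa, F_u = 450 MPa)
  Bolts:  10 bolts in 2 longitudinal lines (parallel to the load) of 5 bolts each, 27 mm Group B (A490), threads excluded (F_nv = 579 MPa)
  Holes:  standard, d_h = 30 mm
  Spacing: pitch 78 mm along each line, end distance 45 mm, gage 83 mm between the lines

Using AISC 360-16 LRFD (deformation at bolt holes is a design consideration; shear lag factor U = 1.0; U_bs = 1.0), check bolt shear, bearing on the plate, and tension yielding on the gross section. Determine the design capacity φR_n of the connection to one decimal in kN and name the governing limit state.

Bolt shear: A_b = π(27)²/4 = 572.56 mm². φR_n = 0.75 × 579 × 572.56 × 10 × 1 = 2486.3 kN.
Bearing (8 mm plate, F_u = 450 MPa): end bolts L_c = 45 − 30/2 = 30, R_n = min(1.2×30×8×450, 2.4×27×8×450) = 129.6 kN/bolt; interior L_c = 78 − 30 = 48, R_n = 207.36 kN/bolt. φR_n = 0.75 × (2×129.6 + 8×207.36) = 1438.6 kN.
Tension yield (gross): A_g = 250×8 = 2000 mm². φR_n = 0.90 × 345 × 2000 = 621.0 kN.
Governing: min(2486.3, 1438.6, 621.0) = 621.0 kN → gross-section yield.

621.0 kN (gross-section yield governs)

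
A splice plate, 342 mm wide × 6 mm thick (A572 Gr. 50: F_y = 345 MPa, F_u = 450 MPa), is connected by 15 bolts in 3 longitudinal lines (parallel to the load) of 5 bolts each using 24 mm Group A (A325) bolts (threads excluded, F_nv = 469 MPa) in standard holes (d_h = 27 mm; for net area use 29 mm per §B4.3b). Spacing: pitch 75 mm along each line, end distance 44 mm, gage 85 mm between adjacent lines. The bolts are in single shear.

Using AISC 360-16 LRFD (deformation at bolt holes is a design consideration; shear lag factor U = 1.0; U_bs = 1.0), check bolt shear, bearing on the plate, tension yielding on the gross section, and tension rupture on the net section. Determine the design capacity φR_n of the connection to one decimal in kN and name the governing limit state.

Bolt shear: A_b = π(24)²/4 = 452.39 mm². φR_n = 0.75 × 469 × 452.39 × 15 × 1 = 2386.9 kN.
Bearing (6 mm plate, F_u = 450 MPa): end bolts L_c = 44 − 27/2 = 30.5, R_n = min(1.2×30.5×6×450, 2.4×24×6×450) = 98.82 kN/bolt; interior L_c = 75 − 27 = 48, R_n = 155.52 kN/bolt. φR_n = 0.75 × (3×98.82 + 12×155.52) = 1622.0 kN.
Tension yield (gross): A_g = 342×6 = 2052 mm². φR_n = 0.90 × 345 × 2052 = 637.1 kN.
Tension rupture (net): A_n = (342 − 3×29)×6 = 1530 mm² (U = 1.0, A_e = A_n). φR_n = 0.75 × 450 × 1530 = 516.4 kN.
Governing: min(2386.9, 1622.0, 637.1, 516.4) = 516.4 kN → net-section rupture.

516.4 kN (net-section rupture governs)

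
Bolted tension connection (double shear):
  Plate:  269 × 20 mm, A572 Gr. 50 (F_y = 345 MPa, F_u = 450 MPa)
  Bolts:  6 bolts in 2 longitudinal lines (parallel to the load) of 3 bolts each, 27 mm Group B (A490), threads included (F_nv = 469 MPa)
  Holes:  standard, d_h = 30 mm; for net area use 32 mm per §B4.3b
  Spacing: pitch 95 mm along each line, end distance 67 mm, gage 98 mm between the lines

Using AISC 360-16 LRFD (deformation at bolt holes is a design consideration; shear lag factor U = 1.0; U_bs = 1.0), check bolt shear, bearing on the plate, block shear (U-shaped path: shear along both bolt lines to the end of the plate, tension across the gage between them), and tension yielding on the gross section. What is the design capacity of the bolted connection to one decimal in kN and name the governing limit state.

1670.5 kN (gross-section yield governs)

Bolt shear: A_b = π(27)²/4 = 572.56 mm². φR_n = 0.75 × 469 × 572.56 × 6 × 2 = 2416.8 kN.
Bearing (20 mm plate, F_u = 450 MPa): end bolts L_c = 67 − 30/2 = 52, R_n = min(1.2×52×20×450, 2.4×27×20×450) = 561.6 kN/bolt; interior L_c = 95 − 30 = 65, R_n = 583.2 kN/bolt. φR_n = 0.75 × (2×561.6 + 4×583.2) = 2592.0 kN.
Block shear: shear path 2×[67+2×95] = 2×257 mm, A_gv = 10280, A_nv = 2×(257 − 2.5×32)×20 = 7080 mm²; tension across gage: (98 − 1×32)×20 = 1320 mm². R_n = min(0.6×450×7080, 0.6×345×10280) + 1.0×450×1320 = min(1911.6, 2128) + 594 = 2505.6 kN. φR_n = 0.75 × 2505.6 = 1879.2 kN.
Tension yield (gross): A_g = 269×20 = 5380 mm². φR_n = 0.90 × 345 × 5380 = 1670.5 kN.
Governing: min(2416.8, 2592.0, 1879.2, 1670.5) = 1670.5 kN → gross-section yield.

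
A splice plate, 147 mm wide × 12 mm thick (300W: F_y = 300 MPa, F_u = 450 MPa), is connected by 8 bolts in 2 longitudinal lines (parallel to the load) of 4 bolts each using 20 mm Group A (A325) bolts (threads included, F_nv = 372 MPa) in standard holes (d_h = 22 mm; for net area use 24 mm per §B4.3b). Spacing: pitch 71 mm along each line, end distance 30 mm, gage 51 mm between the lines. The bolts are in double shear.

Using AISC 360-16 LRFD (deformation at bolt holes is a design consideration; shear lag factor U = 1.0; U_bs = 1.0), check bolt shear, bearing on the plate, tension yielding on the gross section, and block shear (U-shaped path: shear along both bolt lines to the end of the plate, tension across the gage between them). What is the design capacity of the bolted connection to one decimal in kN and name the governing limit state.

476.3 kN (gross-section yield governs)

Bolt shear: A_b = π(20)²/4 = 314.16 mm². φR_n = 0.75 × 372 × 314.16 × 8 × 2 = 1402.4 kN.
Bearing (12 mm plate, F_u = 450 MPa): end bolts L_c = 30 − 22/2 = 19, R_n = min(1.2×19×12×450, 2.4×20×12×450) = 123.12 kN/bolt; interior L_c = 71 − 22 = 49, R_n = 259.2 kN/bolt. φR_n = 0.75 × (2×123.12 + 6×259.2) = 1351.1 kN.
Tension yield (gross): A_g = 147×12 = 1764 mm². φR_n = 0.90 × 300 × 1764 = 476.3 kN.
Block shear: shear path 2×[30+3×71] = 2×243 mm, A_gv = 5832, A_nv = 2×(243 − 3.5×24)×12 = 3816 mm²; tension across gage: (51 − 1×24)×12 = 324 mm². R_n = min(0.6×450×3816, 0.6×300×5832) + 1.0×450×324 = min(1030.3, 1049.8) + 145.8 = 1176.1 kN. φR_n = 0.75 × 1176.1 = 882.1 kN.
Governing: min(1402.4, 1351.1, 476.3, 882.1) = 476.3 kN → gross-section yield.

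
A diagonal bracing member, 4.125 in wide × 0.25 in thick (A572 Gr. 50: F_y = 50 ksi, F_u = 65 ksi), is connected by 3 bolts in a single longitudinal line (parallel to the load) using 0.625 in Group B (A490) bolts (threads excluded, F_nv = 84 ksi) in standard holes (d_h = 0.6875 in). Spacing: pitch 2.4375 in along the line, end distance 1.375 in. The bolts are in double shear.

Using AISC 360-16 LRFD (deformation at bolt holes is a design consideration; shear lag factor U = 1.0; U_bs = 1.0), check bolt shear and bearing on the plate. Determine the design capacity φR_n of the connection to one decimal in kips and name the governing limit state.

Bolt shear: A_b = π(0.625)²/4 = 0.3068 in². φR_n = 0.75 × 84 × 0.3068 × 3 × 2 = 116.0 kips.
Bearing (0.25 in plate, F_u = 65 ksi): end bolts L_c = 1.375 − 0.6875/2 = 1.03125, R_n = min(1.2×1.03125×0.25×65, 2.4×0.625×0.25×65) = 20.109 kips/bolt; interior L_c = 2.4375 − 0.6875 = 1.75, R_n = 24.375 kips/bolt. φR_n = 0.75 × (1×20.109 + 2×24.375) = 51.6 kips.
Governing: min(116.0, 51.6) = 51.6 kips → bearing.

51.6 kips (bearing governs)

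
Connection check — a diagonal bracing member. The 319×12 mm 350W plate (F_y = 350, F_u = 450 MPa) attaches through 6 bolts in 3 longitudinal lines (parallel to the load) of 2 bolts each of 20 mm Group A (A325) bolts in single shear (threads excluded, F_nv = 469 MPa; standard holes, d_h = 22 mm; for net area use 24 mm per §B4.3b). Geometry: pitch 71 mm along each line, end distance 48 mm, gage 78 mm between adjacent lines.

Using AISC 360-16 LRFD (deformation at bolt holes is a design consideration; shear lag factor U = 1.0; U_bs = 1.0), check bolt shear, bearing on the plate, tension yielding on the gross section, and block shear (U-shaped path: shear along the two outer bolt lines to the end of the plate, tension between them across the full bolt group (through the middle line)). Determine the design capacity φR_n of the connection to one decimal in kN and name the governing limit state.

Bolt shear: A_b = π(20)²/4 = 314.16 mm². φR_n = 0.75 × 469 × 314.16 × 6 × 1 = 663.0 kN.
Bearing (12 mm plate, F_u = 450 MPa): end bolts L_c = 48 − 22/2 = 37, R_n = min(1.2×37×12×450, 2.4×20×12×450) = 239.76 kN/bolt; interior L_c = 71 − 22 = 49, R_n = 259.2 kN/bolt. φR_n = 0.75 × (3×239.76 + 3×259.2) = 1122.7 kN.
Tension yield (gross): A_g = 319×12 = 3828 mm². φR_n = 0.90 × 350 × 3828 = 1205.8 kN.
Block shear: shear path 2×[48+1×71] = 2×119 mm, A_gv = 2856, A_nv = 2×(119 − 1.5×24)×12 = 1992 mm²; tension across gage: (156 − 2×24)×12 = 1296 mm². R_n = min(0.6×450×1992, 0.6×350×2856) + 1.0×450×1296 = min(537.84, 599.76) + 583.2 = 1121 kN. φR_n = 0.75 × 1121 = 840.8 kN.
Governing: min(663.0, 1122.7, 1205.8, 840.8) = 663.0 kN → bolt shear.

663.0 kN (bolt shear governs)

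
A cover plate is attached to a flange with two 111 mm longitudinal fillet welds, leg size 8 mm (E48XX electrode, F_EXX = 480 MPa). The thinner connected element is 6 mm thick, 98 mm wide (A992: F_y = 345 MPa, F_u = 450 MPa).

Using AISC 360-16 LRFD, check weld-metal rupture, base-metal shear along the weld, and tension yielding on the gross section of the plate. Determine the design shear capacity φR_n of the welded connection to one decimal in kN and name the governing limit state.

182.6 kN (gross-section yield governs)

Weld metal: throat = 0.707×8 = 5.656 mm, L = 2×111 = 222 mm. φR_n = 0.75 × 0.6 × 480 × 5.656 × 222 = 271.2 kN.
Base metal shear (6 mm plate): yield φR_n = 1.0×0.6×345×6×222 = 275.7 kN; rupture φR_n = 0.75×0.6×450×6×222 = 269.7 kN; take 269.7 kN (rupture).
Tension yield (gross): A_g = 98×6 = 588 mm². φR_n = 0.90 × 345 × 588 = 182.6 kN.
Governing: min(271.2, 269.7, 182.6) = 182.6 kN → gross-section yield.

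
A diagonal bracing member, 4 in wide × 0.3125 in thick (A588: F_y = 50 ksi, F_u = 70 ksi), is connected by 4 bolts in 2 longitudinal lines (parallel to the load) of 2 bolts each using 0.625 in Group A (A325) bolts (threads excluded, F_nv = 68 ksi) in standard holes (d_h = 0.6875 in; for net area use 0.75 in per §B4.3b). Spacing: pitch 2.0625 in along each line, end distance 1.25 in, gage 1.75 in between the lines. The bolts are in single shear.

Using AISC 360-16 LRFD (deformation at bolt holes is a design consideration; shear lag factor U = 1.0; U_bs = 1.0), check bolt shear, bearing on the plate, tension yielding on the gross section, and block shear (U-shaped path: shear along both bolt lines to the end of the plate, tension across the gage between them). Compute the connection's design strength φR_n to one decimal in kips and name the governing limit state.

56.3 kips (gross-section yield governs)

Bolt shear: A_b = π(0.625)²/4 = 0.3068 in². φR_n = 0.75 × 68 × 0.3068 × 4 × 1 = 62.6 kips.
Bearing (0.3125 in plate, F_u = 70 ksi): end bolts L_c = 1.25 − 0.6875/2 = 0.90625, R_n = min(1.2×0.90625×0.3125×70, 2.4×0.625×0.3125×70) = 23.789 kips/bolt; interior L_c = 2.0625 − 0.6875 = 1.375, R_n = 32.813 kips/bolt. φR_n = 0.75 × (2×23.789 + 2×32.813) = 84.9 kips.
Tension yield (gross): A_g = 4×0.3125 = 1.25 in². φR_n = 0.90 × 50 × 1.25 = 56.3 kips.
Block shear: shear path 2×[1.25+1×2.0625] = 2×3.3125 in, A_gv = 2.0703, A_nv = 2×(3.3125 − 1.5×0.75)×0.3125 = 1.3672 in²; tension across gage: (1.75 − 1×0.75)×0.3125 = 0.3125 in². R_n = min(0.6×70×1.3672, 0.6×50×2.0703) + 1.0×70×0.3125 = min(57.422, 62.109) + 21.875 = 79.297 kips. φR_n = 0.75 × 79.297 = 59.5 kips.
Governing: min(62.6, 84.9, 56.3, 59.5) = 56.3 kips → gross-section yield.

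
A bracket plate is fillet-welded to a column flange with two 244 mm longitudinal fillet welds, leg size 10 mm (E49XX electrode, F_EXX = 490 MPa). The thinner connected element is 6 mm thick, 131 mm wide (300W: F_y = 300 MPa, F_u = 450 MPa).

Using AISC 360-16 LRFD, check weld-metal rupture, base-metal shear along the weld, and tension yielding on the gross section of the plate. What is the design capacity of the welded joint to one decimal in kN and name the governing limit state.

212.2 kN (gross-section yield governs)

Weld metal: throat = 0.707×10 = 7.07 mm, L = 2×244 = 488 mm. φR_n = 0.75 × 0.6 × 490 × 7.07 × 488 = 760.8 kN.
Base metal shear (6 mm plate): yield φR_n = 1.0×0.6×300×6×488 = 527.0 kN; rupture φR_n = 0.75×0.6×450×6×488 = 592.9 kN; take 527.0 kN (yield).
Tension yield (gross): A_g = 131×6 = 786 mm². φR_n = 0.90 × 300 × 786 = 212.2 kN.
Governing: min(760.8, 527.0, 212.2) = 212.2 kN → gross-section yield.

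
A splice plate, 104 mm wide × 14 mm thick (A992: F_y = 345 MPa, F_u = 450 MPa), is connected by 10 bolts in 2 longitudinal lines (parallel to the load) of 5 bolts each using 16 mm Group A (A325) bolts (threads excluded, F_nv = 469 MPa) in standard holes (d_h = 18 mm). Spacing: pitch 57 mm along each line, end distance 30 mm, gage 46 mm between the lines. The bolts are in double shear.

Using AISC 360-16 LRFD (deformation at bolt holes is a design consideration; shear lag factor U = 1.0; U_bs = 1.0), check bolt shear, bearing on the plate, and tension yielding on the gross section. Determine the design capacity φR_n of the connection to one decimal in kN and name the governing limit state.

452.1 kN (gross-section yield governs)

Bolt shear: A_b = π(16)²/4 = 201.06 mm². φR_n = 0.75 × 469 × 201.06 × 10 × 2 = 1414.5 kN.
Bearing (14 mm plate, F_u = 450 MPa): end bolts L_c = 30 − 18/2 = 21, R_n = min(1.2×21×14×450, 2.4×16×14×450) = 158.76 kN/bolt; interior L_c = 57 − 18 = 39, R_n = 241.92 kN/bolt. φR_n = 0.75 × (2×158.76 + 8×241.92) = 1689.7 kN.
Tension yield (gross): A_g = 104×14 = 1456 mm². φR_n = 0.90 × 345 × 1456 = 452.1 kN.
Governing: min(1414.5, 1689.7, 452.1) = 452.1 kN → gross-section yield.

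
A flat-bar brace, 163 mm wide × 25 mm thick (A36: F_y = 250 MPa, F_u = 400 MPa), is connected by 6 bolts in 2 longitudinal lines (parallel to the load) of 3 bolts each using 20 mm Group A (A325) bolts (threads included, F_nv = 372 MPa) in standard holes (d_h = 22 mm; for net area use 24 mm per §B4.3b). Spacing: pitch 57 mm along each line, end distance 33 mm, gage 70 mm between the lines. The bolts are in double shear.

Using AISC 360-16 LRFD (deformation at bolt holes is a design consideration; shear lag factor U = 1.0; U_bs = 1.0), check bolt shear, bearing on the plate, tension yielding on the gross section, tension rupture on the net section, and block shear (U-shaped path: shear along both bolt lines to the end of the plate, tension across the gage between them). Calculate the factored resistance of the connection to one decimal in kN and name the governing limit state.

Bolt shear: A_b = π(20)²/4 = 314.16 mm². φR_n = 0.75 × 372 × 314.16 × 6 × 2 = 1051.8 kN.
Bearing (25 mm plate, F_u = 400 MPa): end bolts L_c = 33 − 22/2 = 22, R_n = min(1.2×22×25×400, 2.4×20×25×400) = 264 kN/bolt; interior L_c = 57 − 22 = 35, R_n = 420 kN/bolt. φR_n = 0.75 × (2×264 + 4×420) = 1656.0 kN.
Tension yield (gross): A_g = 163×25 = 4075 mm². φR_n = 0.90 × 250 × 4075 = 916.9 kN.
Tension rupture (net): A_n = (163 − 2×24)×25 = 2875 mm² (U = 1.0, A_e = A_n). φR_n = 0.75 × 400 × 2875 = 862.5 kN.
Block shear: shear path 2×[33+2×57] = 2×147 mm, A_gv = 7350, A_nv = 2×(147 − 2.5×24)×25 = 4350 mm²; tension across gage: (70 − 1×24)×25 = 1150 mm². R_n = min(0.6×400×4350, 0.6×250×7350) + 1.0×400×1150 = min(1044, 1102.5) + 460 = 1504 kN. φR_n = 0.75 × 1504 = 1128.0 kN.
Governing: min(1051.8, 1656.0, 916.9, 862.5, 1128.0) = 862.5 kN → net-section rupture.

862.5 kN (net-section rupture governs)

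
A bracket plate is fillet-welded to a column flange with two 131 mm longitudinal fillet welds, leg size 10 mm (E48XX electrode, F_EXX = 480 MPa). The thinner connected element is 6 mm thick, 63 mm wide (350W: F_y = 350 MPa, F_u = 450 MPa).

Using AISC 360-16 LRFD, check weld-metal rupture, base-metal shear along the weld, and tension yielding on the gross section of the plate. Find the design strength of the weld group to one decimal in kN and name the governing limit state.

119.1 kN (gross-section yield governs)

Weld metal: throat = 0.707×10 = 7.07 mm, L = 2×131 = 262 mm. φR_n = 0.75 × 0.6 × 480 × 7.07 × 262 = 400.1 kN.
Base metal shear (6 mm plate): yield φR_n = 1.0×0.6×350×6×262 = 330.1 kN; rupture φR_n = 0.75×0.6×450×6×262 = 318.3 kN; take 318.3 kN (rupture).
Tension yield (gross): A_g = 63×6 = 378 mm². φR_n = 0.90 × 350 × 378 = 119.1 kN.
Governing: min(400.1, 318.3, 119.1) = 119.1 kN → gross-section yield.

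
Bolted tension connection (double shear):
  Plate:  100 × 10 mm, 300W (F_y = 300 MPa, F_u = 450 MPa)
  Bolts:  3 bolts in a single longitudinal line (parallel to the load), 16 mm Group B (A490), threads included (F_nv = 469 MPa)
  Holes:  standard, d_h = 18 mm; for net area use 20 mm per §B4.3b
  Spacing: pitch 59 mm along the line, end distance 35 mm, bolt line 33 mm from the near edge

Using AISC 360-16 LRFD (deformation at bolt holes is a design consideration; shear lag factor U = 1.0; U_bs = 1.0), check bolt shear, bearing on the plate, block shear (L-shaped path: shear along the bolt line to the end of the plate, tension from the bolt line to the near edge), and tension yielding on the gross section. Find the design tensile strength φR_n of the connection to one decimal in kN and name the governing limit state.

Bolt shear: A_b = π(16)²/4 = 201.06 mm². φR_n = 0.75 × 469 × 201.06 × 3 × 2 = 424.3 kN.
Bearing (10 mm plate, F_u = 450 MPa): end bolts L_c = 35 − 18/2 = 26, R_n = min(1.2×26×10×450, 2.4×16×10×450) = 140.4 kN/bolt; interior L_c = 59 − 18 = 41, R_n = 172.8 kN/bolt. φR_n = 0.75 × (1×140.4 + 2×172.8) = 364.5 kN.
Block shear: shear path 1×[35+2×59] = 1×153 mm, A_gv = 1530, A_nv = 1×(153 − 2.5×20)×10 = 1030 mm²; tension to near edge: (33 − 0.5×20)×10 = 230 mm². R_n = min(0.6×450×1030, 0.6×300×1530) + 1.0×450×230 = min(278.1, 275.4) + 103.5 = 378.9 kN. φR_n = 0.75 × 378.9 = 284.2 kN.
Tension yield (gross): A_g = 100×10 = 1000 mm². φR_n = 0.90 × 300 × 1000 = 270.0 kN.
Governing: min(424.3, 364.5, 284.2, 270.0) = 270.0 kN → gross-section yield.

270.0 kN (gross-section yield governs)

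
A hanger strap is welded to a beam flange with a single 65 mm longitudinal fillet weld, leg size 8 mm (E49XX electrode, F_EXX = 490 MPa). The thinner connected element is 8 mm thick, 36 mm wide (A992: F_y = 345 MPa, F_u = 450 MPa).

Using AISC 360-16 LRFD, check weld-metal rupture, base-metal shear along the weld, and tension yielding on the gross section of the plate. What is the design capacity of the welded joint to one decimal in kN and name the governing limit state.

81.1 kN (weld metal governs)

Weld metal: throat = 0.707×8 = 5.656 mm, L = 65 mm. φR_n = 0.75 × 0.6 × 490 × 5.656 × 65 = 81.1 kN.
Base metal shear (8 mm plate): yield φR_n = 1.0×0.6×345×8×65 = 107.6 kN; rupture φR_n = 0.75×0.6×450×8×65 = 105.3 kN; take 105.3 kN (rupture).
Tension yield (gross): A_g = 36×8 = 288 mm². φR_n = 0.90 × 345 × 288 = 89.4 kN.
Governing: min(81.1, 105.3, 89.4) = 81.1 kN → weld metal.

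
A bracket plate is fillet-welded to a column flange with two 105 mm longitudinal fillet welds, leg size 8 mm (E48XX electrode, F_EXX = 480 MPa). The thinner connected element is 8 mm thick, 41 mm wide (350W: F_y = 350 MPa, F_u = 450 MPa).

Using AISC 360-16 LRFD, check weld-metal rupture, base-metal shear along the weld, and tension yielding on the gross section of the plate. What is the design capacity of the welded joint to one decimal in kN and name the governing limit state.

Weld metal: throat = 0.707×8 = 5.656 mm, L = 2×105 = 210 mm. φR_n = 0.75 × 0.6 × 480 × 5.656 × 210 = 256.6 kN.
Base metal shear (8 mm plate): yield φR_n = 1.0×0.6×350×8×210 = 352.8 kN; rupture φR_n = 0.75×0.6×450×8×210 = 340.2 kN; take 340.2 kN (rupture).
Tension yield (gross): A_g = 41×8 = 328 mm². φR_n = 0.90 × 350 × 328 = 103.3 kN.
Governing: min(256.6, 340.2, 103.3) = 103.3 kN → gross-section yield.

103.3 kN (gross-section yield governs)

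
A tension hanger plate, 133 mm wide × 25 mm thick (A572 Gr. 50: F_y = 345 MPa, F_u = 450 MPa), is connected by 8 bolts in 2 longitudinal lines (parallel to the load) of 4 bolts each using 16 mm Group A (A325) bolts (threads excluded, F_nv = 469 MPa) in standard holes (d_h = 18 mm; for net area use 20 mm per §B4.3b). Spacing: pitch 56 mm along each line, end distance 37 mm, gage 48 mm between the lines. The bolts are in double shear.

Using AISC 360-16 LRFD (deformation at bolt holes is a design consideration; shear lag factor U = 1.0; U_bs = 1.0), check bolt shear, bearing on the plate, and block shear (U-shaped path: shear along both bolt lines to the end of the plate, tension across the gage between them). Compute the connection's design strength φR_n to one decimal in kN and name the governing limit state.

Bolt shear: A_b = π(16)²/4 = 201.06 mm². φR_n = 0.75 × 469 × 201.06 × 8 × 2 = 1131.6 kN.
Bearing (25 mm plate, F_u = 450 MPa): end bolts L_c = 37 − 18/2 = 28, R_n = min(1.2×28×25×450, 2.4×16×25×450) = 378 kN/bolt; interior L_c = 56 − 18 = 38, R_n = 432 kN/bolt. φR_n = 0.75 × (2×378 + 6×432) = 2511.0 kN.
Block shear: shear path 2×[37+3×56] = 2×205 mm, A_gv = 10250, A_nv = 2×(205 − 3.5×20)×25 = 6750 mm²; tension across gage: (48 − 1×20)×25 = 700 mm². R_n = min(0.6×450×6750, 0.6×345×10250) + 1.0×450×700 = min(1822.5, 2121.8) + 315 = 2137.5 kN. φR_n = 0.75 × 2137.5 = 1603.1 kN.
Governing: min(1131.6, 2511.0, 1603.1) = 1131.6 kN → bolt shear.

1131.6 kN (bolt shear governs)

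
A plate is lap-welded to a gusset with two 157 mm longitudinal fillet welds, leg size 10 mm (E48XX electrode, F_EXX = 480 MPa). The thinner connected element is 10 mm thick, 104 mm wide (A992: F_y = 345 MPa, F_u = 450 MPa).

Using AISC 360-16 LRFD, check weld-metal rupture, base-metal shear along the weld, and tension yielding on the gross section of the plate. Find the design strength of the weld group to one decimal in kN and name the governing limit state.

322.9 kN (gross-section yield governs)

Weld metal: throat = 0.707×10 = 7.07 mm, L = 2×157 = 314 mm. φR_n = 0.75 × 0.6 × 480 × 7.07 × 314 = 479.5 kN.
Base metal shear (10 mm plate): yield φR_n = 1.0×0.6×345×10×314 = 650.0 kN; rupture φR_n = 0.75×0.6×450×10×314 = 635.9 kN; take 635.9 kN (rupture).
Tension yield (gross): A_g = 104×10 = 1040 mm². φR_n = 0.90 × 345 × 1040 = 322.9 kN.
Governing: min(479.5, 635.9, 322.9) = 322.9 kN → gross-section yield.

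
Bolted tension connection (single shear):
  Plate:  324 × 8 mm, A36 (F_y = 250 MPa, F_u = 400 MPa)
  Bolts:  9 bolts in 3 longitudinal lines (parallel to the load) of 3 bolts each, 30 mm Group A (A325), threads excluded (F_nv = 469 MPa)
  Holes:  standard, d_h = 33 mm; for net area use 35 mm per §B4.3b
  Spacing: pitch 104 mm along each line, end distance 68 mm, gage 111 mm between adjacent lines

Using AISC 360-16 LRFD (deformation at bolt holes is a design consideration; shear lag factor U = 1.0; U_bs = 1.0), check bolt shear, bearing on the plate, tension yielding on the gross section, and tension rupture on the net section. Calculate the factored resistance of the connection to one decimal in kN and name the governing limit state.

Bolt shear: A_b = π(30)²/4 = 706.86 mm². φR_n = 0.75 × 469 × 706.86 × 9 × 1 = 2237.7 kN.
Bearing (8 mm plate, F_u = 400 MPa): end bolts L_c = 68 − 33/2 = 51.5, R_n = min(1.2×51.5×8×400, 2.4×30×8×400) = 197.76 kN/bolt; interior L_c = 104 − 33 = 71, R_n = 230.4 kN/bolt. φR_n = 0.75 × (3×197.76 + 6×230.4) = 1481.8 kN.
Tension yield (gross): A_g = 324×8 = 2592 mm². φR_n = 0.90 × 250 × 2592 = 583.2 kN.
Tension rupture (net): A_n = (324 − 3×35)×8 = 1752 mm² (U = 1.0, A_e = A_n). φR_n = 0.75 × 400 × 1752 = 525.6 kN.
Governing: min(2237.7, 1481.8, 583.2, 525.6) = 525.6 kN → net-section rupture.

525.6 kN (net-section rupture governs)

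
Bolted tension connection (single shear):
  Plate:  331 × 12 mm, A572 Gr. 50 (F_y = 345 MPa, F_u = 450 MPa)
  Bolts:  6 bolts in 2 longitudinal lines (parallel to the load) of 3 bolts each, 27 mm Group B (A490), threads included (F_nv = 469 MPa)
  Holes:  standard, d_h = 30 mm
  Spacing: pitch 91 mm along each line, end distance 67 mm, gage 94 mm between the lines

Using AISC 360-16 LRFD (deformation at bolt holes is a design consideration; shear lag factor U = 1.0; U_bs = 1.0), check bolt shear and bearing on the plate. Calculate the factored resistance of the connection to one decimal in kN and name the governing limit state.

Bolt shear: A_b = π(27)²/4 = 572.56 mm². φR_n = 0.75 × 469 × 572.56 × 6 × 1 = 1208.4 kN.
Bearing (12 mm plate, F_u = 450 MPa): end bolts L_c = 67 − 30/2 = 52, R_n = min(1.2×52×12×450, 2.4×27×12×450) = 336.96 kN/bolt; interior L_c = 91 − 30 = 61, R_n = 349.92 kN/bolt. φR_n = 0.75 × (2×336.96 + 4×349.92) = 1555.2 kN.
Governing: min(1208.4, 1555.2) = 1208.4 kN → bolt shear.

1208.4 kN (bolt shear governs)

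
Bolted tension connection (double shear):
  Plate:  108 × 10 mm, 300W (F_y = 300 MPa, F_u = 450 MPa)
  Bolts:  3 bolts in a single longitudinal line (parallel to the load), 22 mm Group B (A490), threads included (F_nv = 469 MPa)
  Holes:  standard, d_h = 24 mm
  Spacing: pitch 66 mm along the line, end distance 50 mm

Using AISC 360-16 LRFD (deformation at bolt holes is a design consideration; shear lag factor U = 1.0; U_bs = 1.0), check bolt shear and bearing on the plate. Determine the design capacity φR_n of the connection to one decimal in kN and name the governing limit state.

494.1 kN (bearing governs)

Bolt shear: A_b = π(22)²/4 = 380.13 mm². φR_n = 0.75 × 469 × 380.13 × 3 × 2 = 802.3 kN.
Bearing (10 mm plate, F_u = 450 MPa): end bolts L_c = 50 − 24/2 = 38, R_n = min(1.2×38×10×450, 2.4×22×10×450) = 205.2 kN/bolt; interior L_c = 66 − 24 = 42, R_n = 226.8 kN/bolt. φR_n = 0.75 × (1×205.2 + 2×226.8) = 494.1 kN.
Governing: min(802.3, 494.1) = 494.1 kN → bearing.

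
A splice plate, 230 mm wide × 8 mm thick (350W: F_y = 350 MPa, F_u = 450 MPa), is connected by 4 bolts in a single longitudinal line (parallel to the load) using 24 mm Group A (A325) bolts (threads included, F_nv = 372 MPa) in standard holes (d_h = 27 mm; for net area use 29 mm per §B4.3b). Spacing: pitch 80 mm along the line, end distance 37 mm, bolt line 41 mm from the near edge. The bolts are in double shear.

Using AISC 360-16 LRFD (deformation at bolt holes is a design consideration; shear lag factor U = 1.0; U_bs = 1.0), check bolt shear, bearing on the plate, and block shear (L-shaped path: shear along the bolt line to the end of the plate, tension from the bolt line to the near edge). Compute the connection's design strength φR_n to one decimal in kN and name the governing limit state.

355.9 kN (block shear governs)

Bolt shear: A_b = π(24)²/4 = 452.39 mm². φR_n = 0.75 × 372 × 452.39 × 4 × 2 = 1009.7 kN.
Bearing (8 mm plate, F_u = 450 MPa): end bolts L_c = 37 − 27/2 = 23.5, R_n = min(1.2×23.5×8×450, 2.4×24×8×450) = 101.52 kN/bolt; interior L_c = 80 − 27 = 53, R_n = 207.36 kN/bolt. φR_n = 0.75 × (1×101.52 + 3×207.36) = 542.7 kN.
Block shear: shear path 1×[37+3×80] = 1×277 mm, A_gv = 2216, A_nv = 1×(277 − 3.5×29)×8 = 1404 mm²; tension to near edge: (41 − 0.5×29)×8 = 212 mm². R_n = min(0.6×450×1404, 0.6×350×2216) + 1.0×450×212 = min(379.08, 465.36) + 95.4 = 474.48 kN. φR_n = 0.75 × 474.48 = 355.9 kN.
Governing: min(1009.7, 542.7, 355.9) = 355.9 kN → block shear.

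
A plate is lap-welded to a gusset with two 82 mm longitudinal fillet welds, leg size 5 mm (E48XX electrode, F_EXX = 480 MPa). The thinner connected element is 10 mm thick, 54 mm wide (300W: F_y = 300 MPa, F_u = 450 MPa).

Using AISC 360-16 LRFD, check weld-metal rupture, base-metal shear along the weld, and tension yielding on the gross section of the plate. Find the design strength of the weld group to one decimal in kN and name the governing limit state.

125.2 kN (weld metal governs)

Weld metal: throat = 0.707×5 = 3.535 mm, L = 2×82 = 164 mm. φR_n = 0.75 × 0.6 × 480 × 3.535 × 164 = 125.2 kN.
Base metal shear (10 mm plate): yield φR_n = 1.0×0.6×300×10×164 = 295.2 kN; rupture φR_n = 0.75×0.6×450×10×164 = 332.1 kN; take 295.2 kN (yield).
Tension yield (gross): A_g = 54×10 = 540 mm². φR_n = 0.90 × 300 × 540 = 145.8 kN.
Governing: min(125.2, 295.2, 145.8) = 125.2 kN → weld metal.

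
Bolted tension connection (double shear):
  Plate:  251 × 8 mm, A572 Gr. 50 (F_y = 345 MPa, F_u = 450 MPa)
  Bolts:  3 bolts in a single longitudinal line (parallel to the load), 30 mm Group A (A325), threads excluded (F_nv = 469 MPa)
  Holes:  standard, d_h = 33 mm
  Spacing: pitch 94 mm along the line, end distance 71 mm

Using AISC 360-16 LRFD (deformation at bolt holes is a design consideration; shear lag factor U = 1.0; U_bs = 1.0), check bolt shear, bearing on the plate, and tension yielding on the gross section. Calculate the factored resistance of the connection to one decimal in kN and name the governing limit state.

565.4 kN (bearing governs)

Bolt shear: A_b = π(30)²/4 = 706.86 mm². φR_n = 0.75 × 469 × 706.86 × 3 × 2 = 1491.8 kN.
Bearing (8 mm plate, F_u = 450 MPa): end bolts L_c = 71 − 33/2 = 54.5, R_n = min(1.2×54.5×8×450, 2.4×30×8×450) = 235.44 kN/bolt; interior L_c = 94 − 33 = 61, R_n = 259.2 kN/bolt. φR_n = 0.75 × (1×235.44 + 2×259.2) = 565.4 kN.
Tension yield (gross): A_g = 251×8 = 2008 mm². φR_n = 0.90 × 345 × 2008 = 623.5 kN.
Governing: min(1491.8, 565.4, 623.5) = 565.4 kN → bearing.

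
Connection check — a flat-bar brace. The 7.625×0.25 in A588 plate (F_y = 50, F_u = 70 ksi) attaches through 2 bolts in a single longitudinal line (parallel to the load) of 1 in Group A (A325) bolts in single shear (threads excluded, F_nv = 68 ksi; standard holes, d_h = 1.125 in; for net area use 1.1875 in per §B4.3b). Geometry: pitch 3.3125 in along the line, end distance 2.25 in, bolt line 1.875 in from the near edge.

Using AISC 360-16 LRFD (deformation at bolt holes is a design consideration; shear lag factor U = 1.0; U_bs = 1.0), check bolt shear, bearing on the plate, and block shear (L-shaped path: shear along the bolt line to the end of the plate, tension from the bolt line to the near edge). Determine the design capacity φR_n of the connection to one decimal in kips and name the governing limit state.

46.6 kips (block shear governs)

Bolt shear: A_b = π(1)²/4 = 0.7854 in². φR_n = 0.75 × 68 × 0.7854 × 2 × 1 = 80.1 kips.
Bearing (0.25 in plate, F_u = 70 ksi): end bolts L_c = 2.25 − 1.125/2 = 1.6875, R_n = min(1.2×1.6875×0.25×70, 2.4×1×0.25×70) = 35.438 kips/bolt; interior L_c = 3.3125 − 1.125 = 2.1875, R_n = 42 kips/bolt. φR_n = 0.75 × (1×35.438 + 1×42) = 58.1 kips.
Block shear: shear path 1×[2.25+1×3.3125] = 1×5.5625 in, A_gv = 1.3906, A_nv = 1×(5.5625 − 1.5×1.1875)×0.25 = 0.94531 in²; tension to near edge: (1.875 − 0.5×1.1875)×0.25 = 0.32031 in². R_n = min(0.6×70×0.94531, 0.6×50×1.3906) + 1.0×70×0.32031 = min(39.703, 41.718) + 22.422 = 62.125 kips. φR_n = 0.75 × 62.125 = 46.6 kips.
Governing: min(80.1, 58.1, 46.6) = 46.6 kips → block shear.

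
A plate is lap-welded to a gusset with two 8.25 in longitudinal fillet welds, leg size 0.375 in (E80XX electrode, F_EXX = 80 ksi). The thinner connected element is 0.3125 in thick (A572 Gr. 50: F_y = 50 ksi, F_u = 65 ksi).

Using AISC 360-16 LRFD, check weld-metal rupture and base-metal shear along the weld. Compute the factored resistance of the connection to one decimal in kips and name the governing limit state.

150.8 kips (base-metal shear governs)

Weld metal: throat = 0.707×0.375 = 0.26513 in, L = 2×8.25 = 16.5 in. φR_n = 0.75 × 0.6 × 80 × 0.26513 × 16.5 = 157.5 kips.
Base metal shear (0.3125 in plate): yield φR_n = 1.0×0.6×50×0.3125×16.5 = 154.7 kips; rupture φR_n = 0.75×0.6×65×0.3125×16.5 = 150.8 kips; take 150.8 kips (rupture).
Governing: min(157.5, 150.8) = 150.8 kips → base-metal shear.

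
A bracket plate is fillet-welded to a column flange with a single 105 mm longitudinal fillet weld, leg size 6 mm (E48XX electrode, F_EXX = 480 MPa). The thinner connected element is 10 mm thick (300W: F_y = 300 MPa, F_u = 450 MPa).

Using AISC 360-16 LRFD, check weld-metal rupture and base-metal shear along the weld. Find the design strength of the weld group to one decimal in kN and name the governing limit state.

Weld metal: throat = 0.707×6 = 4.242 mm, L = 105 mm. φR_n = 0.75 × 0.6 × 480 × 4.242 × 105 = 96.2 kN.
Base metal shear (10 mm plate): yield φR_n = 1.0×0.6×300×10×105 = 189.0 kN; rupture φR_n = 0.75×0.6×450×10×105 = 212.6 kN; take 189.0 kN (yield).
Governing: min(96.2, 189.0) = 96.2 kN → weld metal.

96.2 kN (weld metal governs)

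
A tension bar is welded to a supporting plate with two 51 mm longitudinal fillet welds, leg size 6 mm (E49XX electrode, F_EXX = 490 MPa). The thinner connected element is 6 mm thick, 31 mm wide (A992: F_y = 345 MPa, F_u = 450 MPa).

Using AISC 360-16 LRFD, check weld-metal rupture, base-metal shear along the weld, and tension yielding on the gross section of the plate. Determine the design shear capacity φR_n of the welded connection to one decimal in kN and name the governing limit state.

Weld metal: throat = 0.707×6 = 4.242 mm, L = 2×51 = 102 mm. φR_n = 0.75 × 0.6 × 490 × 4.242 × 102 = 95.4 kN.
Base metal shear (6 mm plate): yield φR_n = 1.0×0.6×345×6×102 = 126.7 kN; rupture φR_n = 0.75×0.6×450×6×102 = 123.9 kN; take 123.9 kN (rupture).
Tension yield (gross): A_g = 31×6 = 186 mm². φR_n = 0.90 × 345 × 186 = 57.8 kN.
Governing: min(95.4, 123.9, 57.8) = 57.8 kN → gross-section yield.

57.8 kN (gross-section yield governs)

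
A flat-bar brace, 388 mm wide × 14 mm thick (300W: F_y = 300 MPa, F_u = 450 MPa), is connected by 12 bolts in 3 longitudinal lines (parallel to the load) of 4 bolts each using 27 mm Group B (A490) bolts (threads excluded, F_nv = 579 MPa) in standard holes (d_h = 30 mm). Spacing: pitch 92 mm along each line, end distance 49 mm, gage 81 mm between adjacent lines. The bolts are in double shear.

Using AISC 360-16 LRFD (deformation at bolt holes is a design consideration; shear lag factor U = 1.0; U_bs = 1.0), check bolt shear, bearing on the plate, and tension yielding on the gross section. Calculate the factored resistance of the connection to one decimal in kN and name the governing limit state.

1466.6 kN (gross-section yield governs)

Bolt shear: A_b = π(27)²/4 = 572.56 mm². φR_n = 0.75 × 579 × 572.56 × 12 × 2 = 5967.2 kN.
Bearing (14 mm plate, F_u = 450 MPa): end bolts L_c = 49 − 30/2 = 34, R_n = min(1.2×34×14×450, 2.4×27×14×450) = 257.04 kN/bolt; interior L_c = 92 − 30 = 62, R_n = 408.24 kN/bolt. φR_n = 0.75 × (3×257.04 + 9×408.24) = 3334.0 kN.
Tension yield (gross): A_g = 388×14 = 5432 mm². φR_n = 0.90 × 300 × 5432 = 1466.6 kN.
Governing: min(5967.2, 3334.0, 1466.6) = 1466.6 kN → gross-section yield.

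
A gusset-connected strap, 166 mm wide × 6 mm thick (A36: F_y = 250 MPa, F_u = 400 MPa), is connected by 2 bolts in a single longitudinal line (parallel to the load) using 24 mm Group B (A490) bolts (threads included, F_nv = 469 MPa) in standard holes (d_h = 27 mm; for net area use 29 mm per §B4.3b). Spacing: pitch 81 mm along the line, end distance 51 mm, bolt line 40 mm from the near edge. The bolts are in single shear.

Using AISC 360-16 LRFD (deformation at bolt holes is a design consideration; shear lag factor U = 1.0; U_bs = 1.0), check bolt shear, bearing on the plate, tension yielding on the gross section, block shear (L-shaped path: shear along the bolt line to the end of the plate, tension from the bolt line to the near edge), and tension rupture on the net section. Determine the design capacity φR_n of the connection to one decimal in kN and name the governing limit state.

Bolt shear: A_b = π(24)²/4 = 452.39 mm². φR_n = 0.75 × 469 × 452.39 × 2 × 1 = 318.3 kN.
Bearing (6 mm plate, F_u = 400 MPa): end bolts L_c = 51 − 27/2 = 37.5, R_n = min(1.2×37.5×6×400, 2.4×24×6×400) = 108 kN/bolt; interior L_c = 81 − 27 = 54, R_n = 138.24 kN/bolt. φR_n = 0.75 × (1×108 + 1×138.24) = 184.7 kN.
Tension yield (gross): A_g = 166×6 = 996 mm². φR_n = 0.90 × 250 × 996 = 224.1 kN.
Block shear: shear path 1×[51+1×81] = 1×132 mm, A_gv = 792, A_nv = 1×(132 − 1.5×29)×6 = 531 mm²; tension to near edge: (40 − 0.5×29)×6 = 153 mm². R_n = min(0.6×400×531, 0.6×250×792) + 1.0×400×153 = min(127.44, 118.8) + 61.2 = 180 kN. φR_n = 0.75 × 180 = 135.0 kN.
Tension rupture (net): A_n = (166 − 1×29)×6 = 822 mm² (U = 1.0, A_e = A_n). φR_n = 0.75 × 400 × 822 = 246.6 kN.
Governing: min(318.3, 184.7, 224.1, 135.0, 246.6) = 135.0 kN → block shear.

135.0 kN (block shear governs)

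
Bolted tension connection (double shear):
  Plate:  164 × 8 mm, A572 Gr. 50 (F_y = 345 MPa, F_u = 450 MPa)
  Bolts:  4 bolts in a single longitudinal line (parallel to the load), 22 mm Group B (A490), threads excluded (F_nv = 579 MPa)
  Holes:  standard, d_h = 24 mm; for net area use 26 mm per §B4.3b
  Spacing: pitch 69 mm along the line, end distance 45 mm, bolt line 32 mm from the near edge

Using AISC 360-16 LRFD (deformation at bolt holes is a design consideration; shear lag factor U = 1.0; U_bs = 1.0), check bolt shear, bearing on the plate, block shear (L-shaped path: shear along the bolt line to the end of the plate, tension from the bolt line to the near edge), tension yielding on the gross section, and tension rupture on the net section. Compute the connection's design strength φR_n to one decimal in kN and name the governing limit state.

Bolt shear: A_b = π(22)²/4 = 380.13 mm². φR_n = 0.75 × 579 × 380.13 × 4 × 2 = 1320.6 kN.
Bearing (8 mm plate, F_u = 450 MPa): end bolts L_c = 45 − 24/2 = 33, R_n = min(1.2×33×8×450, 2.4×22×8×450) = 142.56 kN/bolt; interior L_c = 69 − 24 = 45, R_n = 190.08 kN/bolt. φR_n = 0.75 × (1×142.56 + 3×190.08) = 534.6 kN.
Block shear: shear path 1×[45+3×69] = 1×252 mm, A_gv = 2016, A_nv = 1×(252 − 3.5×26)×8 = 1288 mm²; tension to near edge: (32 − 0.5×26)×8 = 152 mm². R_n = min(0.6×450×1288, 0.6×345×2016) + 1.0×450×152 = min(347.76, 417.31) + 68.4 = 416.16 kN. φR_n = 0.75 × 416.16 = 312.1 kN.
Tension yield (gross): A_g = 164×8 = 1312 mm². φR_n = 0.90 × 345 × 1312 = 407.4 kN.
Tension rupture (net): A_n = (164 − 1×26)×8 = 1104 mm² (U = 1.0, A_e = A_n). φR_n = 0.75 × 450 × 1104 = 372.6 kN.
Governing: min(1320.6, 534.6, 312.1, 407.4, 372.6) = 312.1 kN → block shear.

312.1 kN (block shear governs)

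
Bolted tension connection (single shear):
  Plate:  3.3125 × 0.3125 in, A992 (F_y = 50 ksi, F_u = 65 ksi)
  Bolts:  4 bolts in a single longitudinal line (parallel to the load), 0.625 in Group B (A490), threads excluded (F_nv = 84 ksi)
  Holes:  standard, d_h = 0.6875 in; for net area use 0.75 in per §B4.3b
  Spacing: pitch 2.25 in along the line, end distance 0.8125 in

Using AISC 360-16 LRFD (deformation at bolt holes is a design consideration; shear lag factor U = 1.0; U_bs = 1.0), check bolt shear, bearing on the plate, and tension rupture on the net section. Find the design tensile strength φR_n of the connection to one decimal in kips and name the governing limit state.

Bolt shear: A_b = π(0.625)²/4 = 0.3068 in². φR_n = 0.75 × 84 × 0.3068 × 4 × 1 = 77.3 kips.
Bearing (0.3125 in plate, F_u = 65 ksi): end bolts L_c = 0.8125 − 0.6875/2 = 0.46875, R_n = min(1.2×0.46875×0.3125×65, 2.4×0.625×0.3125×65) = 11.426 kips/bolt; interior L_c = 2.25 − 0.6875 = 1.5625, R_n = 30.469 kips/bolt. φR_n = 0.75 × (1×11.426 + 3×30.469) = 77.1 kips.
Tension rupture (net): A_n = (3.3125 − 1×0.75)×0.3125 = 0.80078 in² (U = 1.0, A_e = A_n). φR_n = 0.75 × 65 × 0.80078 = 39.0 kips.
Governing: min(77.3, 77.1, 39.0) = 39.0 kips → net-section rupture.

39.0 kips (net-section rupture governs)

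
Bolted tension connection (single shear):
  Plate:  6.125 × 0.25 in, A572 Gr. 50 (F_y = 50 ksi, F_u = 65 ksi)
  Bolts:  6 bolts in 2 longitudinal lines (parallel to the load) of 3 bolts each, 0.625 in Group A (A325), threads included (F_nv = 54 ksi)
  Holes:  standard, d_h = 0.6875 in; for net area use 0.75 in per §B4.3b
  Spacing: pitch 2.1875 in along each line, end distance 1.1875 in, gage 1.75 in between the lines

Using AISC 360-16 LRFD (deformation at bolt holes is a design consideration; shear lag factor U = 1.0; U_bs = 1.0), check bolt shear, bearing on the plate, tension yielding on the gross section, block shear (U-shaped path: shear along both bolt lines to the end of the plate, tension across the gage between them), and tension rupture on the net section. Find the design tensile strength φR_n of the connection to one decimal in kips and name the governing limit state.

Bolt shear: A_b = π(0.625)²/4 = 0.3068 in². φR_n = 0.75 × 54 × 0.3068 × 6 × 1 = 74.6 kips.
Bearing (0.25 in plate, F_u = 65 ksi): end bolts L_c = 1.1875 − 0.6875/2 = 0.84375, R_n = min(1.2×0.84375×0.25×65, 2.4×0.625×0.25×65) = 16.453 kips/bolt; interior L_c = 2.1875 − 0.6875 = 1.5, R_n = 24.375 kips/bolt. φR_n = 0.75 × (2×16.453 + 4×24.375) = 97.8 kips.
Tension yield (gross): A_g = 6.125×0.25 = 1.5313 in². φR_n = 0.90 × 50 × 1.5313 = 68.9 kips.
Block shear: shear path 2×[1.1875+2×2.1875] = 2×5.5625 in, A_gv = 2.7813, A_nv = 2×(5.5625 − 2.5×0.75)×0.25 = 1.8438 in²; tension across gage: (1.75 − 1×0.75)×0.25 = 0.25 in². R_n = min(0.6×65×1.8438, 0.6×50×2.7813) + 1.0×65×0.25 = min(71.908, 83.439) + 16.25 = 88.158 kips. φR_n = 0.75 × 88.158 = 66.1 kips.
Tension rupture (net): A_n = (6.125 − 2×0.75)×0.25 = 1.1563 in² (U = 1.0, A_e = A_n). φR_n = 0.75 × 65 × 1.1563 = 56.4 kips.
Governing: min(74.6, 97.8, 68.9, 66.1, 56.4) = 56.4 kips → net-section rupture.

56.4 kips (net-section rupture governs)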